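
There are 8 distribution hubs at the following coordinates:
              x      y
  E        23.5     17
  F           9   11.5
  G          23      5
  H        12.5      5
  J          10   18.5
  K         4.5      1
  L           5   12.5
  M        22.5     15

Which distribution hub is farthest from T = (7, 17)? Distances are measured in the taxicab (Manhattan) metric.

G

d(T,E) = |7−23.5| + |17−17| = 16.5 + 0 = 16.5
d(T,F) = |7−9| + |17−11.5| = 2 + 5.5 = 7.5
d(T,G) = |7−23| + |17−5| = 16 + 12 = 28
d(T,H) = |7−12.5| + |17−5| = 5.5 + 12 = 17.5
d(T,J) = |7−10| + |17−18.5| = 3 + 1.5 = 4.5
d(T,K) = |7−4.5| + |17−1| = 2.5 + 16 = 18.5
d(T,L) = |7−5| + |17−12.5| = 2 + 4.5 = 6.5
d(T,M) = |7−22.5| + |17−15| = 15.5 + 2 = 17.5
The largest is to G.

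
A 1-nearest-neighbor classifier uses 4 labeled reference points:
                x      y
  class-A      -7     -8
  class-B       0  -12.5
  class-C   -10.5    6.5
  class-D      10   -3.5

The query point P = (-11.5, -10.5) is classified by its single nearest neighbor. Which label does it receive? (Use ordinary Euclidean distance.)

Squared Euclidean distances:
d²(P, class-A) = (-11.5−(-7))² + (-10.5−(-8))² = 20.25 + 6.25 = 26.5
d²(P, class-B) = (-11.5−0)² + (-10.5−(-12.5))² = 132.25 + 4 = 136.25
d²(P, class-C) = (-11.5−(-10.5))² + (-10.5−6.5)² = 1 + 289 = 290
d²(P, class-D) = (-11.5−10)² + (-10.5−(-3.5))² = 462.25 + 49 = 511.25
Minimum is at class-A.

class-A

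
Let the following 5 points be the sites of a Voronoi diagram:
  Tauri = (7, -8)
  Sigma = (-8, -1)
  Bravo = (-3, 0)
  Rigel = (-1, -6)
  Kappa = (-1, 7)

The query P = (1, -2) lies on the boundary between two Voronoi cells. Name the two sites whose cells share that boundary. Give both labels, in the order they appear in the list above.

Squared distances from P to each site:
d²(P, Tauri) = (1−7)² + (-2−(-8))² = 36 + 36 = 72
d²(P, Sigma) = (1−(-8))² + (-2−(-1))² = 81 + 1 = 82
d²(P, Bravo) = (1−(-3))² + (-2−0)² = 16 + 4 = 20
d²(P, Rigel) = (1−(-1))² + (-2−(-6))² = 4 + 16 = 20
d²(P, Kappa) = (1−(-1))² + (-2−7)² = 4 + 81 = 85
P is equidistant from Bravo and Rigel (both at squared distance 20), and every other site is strictly farther — so P lies on the Bravo–Rigel Voronoi edge.

Bravo and Rigel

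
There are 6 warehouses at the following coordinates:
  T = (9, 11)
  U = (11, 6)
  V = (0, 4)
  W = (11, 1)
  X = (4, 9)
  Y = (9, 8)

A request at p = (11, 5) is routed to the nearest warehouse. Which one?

U

Since √ is increasing, it suffices to compare squared distances:
|pT|² = (11−9)² + (5−11)² = 4 + 36 = 40
|pU|² = (11−11)² + (5−6)² = 0 + 1 = 1
|pV|² = (11−0)² + (5−4)² = 121 + 1 = 122
|pW|² = (11−11)² + (5−1)² = 0 + 16 = 16
|pX|² = (11−4)² + (5−9)² = 49 + 16 = 65
|pY|² = (11−9)² + (5−8)² = 4 + 9 = 13
U is nearest.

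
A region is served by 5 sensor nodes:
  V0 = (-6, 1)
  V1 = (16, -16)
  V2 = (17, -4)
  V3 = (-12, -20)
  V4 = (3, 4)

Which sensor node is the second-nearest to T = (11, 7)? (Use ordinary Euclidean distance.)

Squared Euclidean distances:
|TV0|² = (11−(-6))² + (7−1)² = 289 + 36 = 325
|TV1|² = (11−16)² + (7−(-16))² = 25 + 529 = 554
|TV2|² = (11−17)² + (7−(-4))² = 36 + 121 = 157
|TV3|² = (11−(-12))² + (7−(-20))² = 529 + 729 = 1258
|TV4|² = (11−3)² + (7−4)² = 64 + 9 = 73
Sorted ascending: V4, V2, V0, … — the second-nearest is V2.

V2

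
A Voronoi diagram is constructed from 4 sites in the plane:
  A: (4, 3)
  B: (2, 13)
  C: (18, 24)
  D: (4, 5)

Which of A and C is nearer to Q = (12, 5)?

Compare squared distances:
|QA|² = (12−4)² + (5−3)² = 64 + 4 = 68
|QC|² = (12−18)² + (5−24)² = 36 + 361 = 397
68 < 397, so A is closer.

A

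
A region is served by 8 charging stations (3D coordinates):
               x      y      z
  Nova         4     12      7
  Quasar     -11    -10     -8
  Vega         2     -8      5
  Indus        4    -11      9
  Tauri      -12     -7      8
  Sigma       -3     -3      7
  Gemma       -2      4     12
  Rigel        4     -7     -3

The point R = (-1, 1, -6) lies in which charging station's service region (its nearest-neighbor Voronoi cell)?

Compare squared distances (the ordering matches that of the actual distances):
d²(R, Nova) = (-1−4)² + (1−12)² + (-6−7)² = 25 + 121 + 169 = 315
d²(R, Quasar) = (-1−(-11))² + (1−(-10))² + (-6−(-8))² = 100 + 121 + 4 = 225
d²(R, Vega) = (-1−2)² + (1−(-8))² + (-6−5)² = 9 + 81 + 121 = 211
d²(R, Indus) = (-1−4)² + (1−(-11))² + (-6−9)² = 25 + 144 + 225 = 394
d²(R, Tauri) = (-1−(-12))² + (1−(-7))² + (-6−8)² = 121 + 64 + 196 = 381
d²(R, Sigma) = (-1−(-3))² + (1−(-3))² + (-6−7)² = 4 + 16 + 169 = 189
d²(R, Gemma) = (-1−(-2))² + (1−4)² + (-6−12)² = 1 + 9 + 324 = 334
d²(R, Rigel) = (-1−4)² + (1−(-7))² + (-6−(-3))² = 25 + 64 + 9 = 98
Rigel is nearest.

Rigel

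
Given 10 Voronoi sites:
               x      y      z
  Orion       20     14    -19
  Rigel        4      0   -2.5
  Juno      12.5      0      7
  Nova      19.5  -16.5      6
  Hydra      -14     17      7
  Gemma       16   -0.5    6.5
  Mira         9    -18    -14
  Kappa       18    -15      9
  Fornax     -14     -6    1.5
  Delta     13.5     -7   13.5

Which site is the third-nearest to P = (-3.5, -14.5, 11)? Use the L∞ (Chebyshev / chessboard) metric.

d(P, Orion) = max(23.5, 28.5, 30) = 30
d(P, Rigel) = max(7.5, 14.5, 13.5) = 14.5
d(P, Juno) = max(16, 14.5, 4) = 16
d(P, Nova) = max(23, 2, 5) = 23
d(P, Hydra) = max(10.5, 31.5, 4) = 31.5
d(P, Gemma) = max(19.5, 14, 4.5) = 19.5
d(P, Mira) = max(12.5, 3.5, 25) = 25
d(P, Kappa) = max(21.5, 0.5, 2) = 21.5
d(P, Fornax) = max(10.5, 8.5, 9.5) = 10.5
d(P, Delta) = max(17, 7.5, 2.5) = 17
Sorted ascending: Fornax, Rigel, Juno, Delta, … — the third-nearest is Juno.

Juno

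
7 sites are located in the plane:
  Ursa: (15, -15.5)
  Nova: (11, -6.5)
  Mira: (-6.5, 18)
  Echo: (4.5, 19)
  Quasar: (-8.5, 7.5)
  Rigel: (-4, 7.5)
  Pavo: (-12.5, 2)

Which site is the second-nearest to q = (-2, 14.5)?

Squared Euclidean distances:
d²(q, Ursa) = (-2−15)² + (14.5−(-15.5))² = 289 + 900 = 1189
d²(q, Nova) = (-2−11)² + (14.5−(-6.5))² = 169 + 441 = 610
d²(q, Mira) = (-2−(-6.5))² + (14.5−18)² = 20.25 + 12.25 = 32.5
d²(q, Echo) = (-2−4.5)² + (14.5−19)² = 42.25 + 20.25 = 62.5
d²(q, Quasar) = (-2−(-8.5))² + (14.5−7.5)² = 42.25 + 49 = 91.25
d²(q, Rigel) = (-2−(-4))² + (14.5−7.5)² = 4 + 49 = 53
d²(q, Pavo) = (-2−(-12.5))² + (14.5−2)² = 110.25 + 156.25 = 266.5
Sorted ascending: Mira, Rigel, Echo, … — the second-nearest is Rigel.

Rigel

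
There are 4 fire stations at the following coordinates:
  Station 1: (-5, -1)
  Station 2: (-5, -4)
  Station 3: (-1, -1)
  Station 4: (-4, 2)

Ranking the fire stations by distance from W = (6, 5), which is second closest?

Station 4

Compare squared distances (the ordering matches that of the actual distances):
d²(W, Station 1) = 121 + 36 = 157
d²(W, Station 2) = 121 + 81 = 202
d²(W, Station 3) = 49 + 36 = 85
d²(W, Station 4) = 100 + 9 = 109
Sorted ascending: Station 3, Station 4, Station 1, … — the second-nearest is Station 4.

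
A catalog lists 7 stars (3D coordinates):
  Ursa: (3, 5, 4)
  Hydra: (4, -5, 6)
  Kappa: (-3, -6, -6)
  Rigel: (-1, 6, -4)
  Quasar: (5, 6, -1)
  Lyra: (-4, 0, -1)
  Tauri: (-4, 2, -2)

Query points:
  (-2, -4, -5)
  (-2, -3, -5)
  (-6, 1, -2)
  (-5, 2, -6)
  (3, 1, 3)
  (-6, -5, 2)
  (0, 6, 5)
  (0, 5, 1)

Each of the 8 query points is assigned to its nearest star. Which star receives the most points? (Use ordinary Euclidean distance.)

(-2, -4, -5) — d² to each: Ursa:187, Hydra:158, Kappa:6, Rigel:102, Quasar:165, Lyra:36, Tauri:49 → nearest is Kappa
(-2, -3, -5) — d² to each: Ursa:170, Hydra:161, Kappa:11, Rigel:83, Quasar:146, Lyra:29, Tauri:38 → nearest is Kappa
(-6, 1, -2) — d² to each: Ursa:133, Hydra:200, Kappa:74, Rigel:54, Quasar:147, Lyra:6, Tauri:5 → nearest is Tauri
(-5, 2, -6) — d² to each: Ursa:173, Hydra:274, Kappa:68, Rigel:36, Quasar:141, Lyra:30, Tauri:17 → nearest is Tauri
(3, 1, 3) — d² to each: Ursa:17, Hydra:46, Kappa:166, Rigel:90, Quasar:45, Lyra:66, Tauri:75 → nearest is Ursa
(-6, -5, 2) — d² to each: Ursa:185, Hydra:116, Kappa:74, Rigel:182, Quasar:251, Lyra:38, Tauri:69 → nearest is Lyra
(0, 6, 5) — d² to each: Ursa:11, Hydra:138, Kappa:274, Rigel:82, Quasar:61, Lyra:88, Tauri:81 → nearest is Ursa
(0, 5, 1) — d² to each: Ursa:18, Hydra:141, Kappa:179, Rigel:27, Quasar:30, Lyra:45, Tauri:34 → nearest is Ursa
Tally — Ursa:3, Kappa:2, Lyra:1, Tauri:2. Ursa captures the most (3).

Ursa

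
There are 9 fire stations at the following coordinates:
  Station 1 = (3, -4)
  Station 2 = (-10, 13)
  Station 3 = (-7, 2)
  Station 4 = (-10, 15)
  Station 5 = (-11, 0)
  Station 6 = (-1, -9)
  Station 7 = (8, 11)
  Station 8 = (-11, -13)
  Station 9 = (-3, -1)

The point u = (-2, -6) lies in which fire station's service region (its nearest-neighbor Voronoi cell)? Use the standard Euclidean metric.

Station 6

Compare squared distances (the ordering matches that of the actual distances):
d²(u, Station 1) = 25 + 4 = 29
d²(u, Station 2) = 64 + 361 = 425
d²(u, Station 3) = 25 + 64 = 89
d²(u, Station 4) = 64 + 441 = 505
d²(u, Station 5) = 81 + 36 = 117
d²(u, Station 6) = 1 + 9 = 10
d²(u, Station 7) = 100 + 289 = 389
d²(u, Station 8) = 81 + 49 = 130
d²(u, Station 9) = 1 + 25 = 26
The smallest is to Station 6, so u lies in the Voronoi region of Station 6.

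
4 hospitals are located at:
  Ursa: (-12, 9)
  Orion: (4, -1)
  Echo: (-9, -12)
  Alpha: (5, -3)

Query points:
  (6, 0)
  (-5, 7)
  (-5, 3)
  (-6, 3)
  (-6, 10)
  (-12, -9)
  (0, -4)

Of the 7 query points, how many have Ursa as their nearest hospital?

4

(6, 0) — d² to each: Ursa:405, Orion:5, Echo:369, Alpha:10 → nearest is Orion
(-5, 7) — d² to each: Ursa:53, Orion:145, Echo:377, Alpha:200 → nearest is Ursa
(-5, 3) — d² to each: Ursa:85, Orion:97, Echo:241, Alpha:136 → nearest is Ursa
(-6, 3) — d² to each: Ursa:72, Orion:116, Echo:234, Alpha:157 → nearest is Ursa
(-6, 10) — d² to each: Ursa:37, Orion:221, Echo:493, Alpha:290 → nearest is Ursa
(-12, -9) — d² to each: Ursa:324, Orion:320, Echo:18, Alpha:325 → nearest is Echo
(0, -4) — d² to each: Ursa:313, Orion:25, Echo:145, Alpha:26 → nearest is Orion
4 of the 7 points have Ursa as nearest.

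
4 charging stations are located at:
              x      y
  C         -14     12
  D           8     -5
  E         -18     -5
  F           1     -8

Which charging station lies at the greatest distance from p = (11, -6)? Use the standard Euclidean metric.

C

Compare squared distances (the ordering matches that of the actual distances):
|pC|² = (11−(-14))² + (-6−12)² = 625 + 324 = 949
|pD|² = (11−8)² + (-6−(-5))² = 9 + 1 = 10
|pE|² = (11−(-18))² + (-6−(-5))² = 841 + 1 = 842
|pF|² = (11−1)² + (-6−(-8))² = 100 + 4 = 104
The largest is to C.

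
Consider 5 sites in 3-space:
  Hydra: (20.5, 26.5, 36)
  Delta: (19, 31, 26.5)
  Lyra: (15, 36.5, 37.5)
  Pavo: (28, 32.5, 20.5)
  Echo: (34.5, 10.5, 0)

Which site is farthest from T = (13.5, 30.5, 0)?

Lyra

Since √ is increasing, it suffices to compare squared distances:
d²(T, Hydra) = (13.5−20.5)² + (30.5−26.5)² + (0−36)² = 49 + 16 + 1296 = 1361
d²(T, Delta) = (13.5−19)² + (30.5−31)² + (0−26.5)² = 30.25 + 0.25 + 702.25 = 732.75
d²(T, Lyra) = (13.5−15)² + (30.5−36.5)² + (0−37.5)² = 2.25 + 36 + 1406.25 = 1444.5
d²(T, Pavo) = (13.5−28)² + (30.5−32.5)² + (0−20.5)² = 210.25 + 4 + 420.25 = 634.5
d²(T, Echo) = (13.5−34.5)² + (30.5−10.5)² + (0−0)² = 441 + 400 + 0 = 841
The largest is to Lyra.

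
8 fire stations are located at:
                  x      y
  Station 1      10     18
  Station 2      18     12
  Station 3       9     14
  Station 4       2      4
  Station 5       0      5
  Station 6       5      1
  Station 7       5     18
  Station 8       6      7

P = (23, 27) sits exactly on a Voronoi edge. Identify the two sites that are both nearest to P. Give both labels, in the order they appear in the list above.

Squared distances from P to each site:
d²(P, Station 1) = (23−10)² + (27−18)² = 169 + 81 = 250
d²(P, Station 2) = (23−18)² + (27−12)² = 25 + 225 = 250
d²(P, Station 3) = (23−9)² + (27−14)² = 196 + 169 = 365
d²(P, Station 4) = (23−2)² + (27−4)² = 441 + 529 = 970
d²(P, Station 5) = (23−0)² + (27−5)² = 529 + 484 = 1013
d²(P, Station 6) = (23−5)² + (27−1)² = 324 + 676 = 1000
d²(P, Station 7) = (23−5)² + (27−18)² = 324 + 81 = 405
d²(P, Station 8) = (23−6)² + (27−7)² = 289 + 400 = 689
P is equidistant from Station 1 and Station 2 (both at squared distance 250), and every other site is strictly farther — so P lies on the Station 1–Station 2 Voronoi edge.

Station 1 and Station 2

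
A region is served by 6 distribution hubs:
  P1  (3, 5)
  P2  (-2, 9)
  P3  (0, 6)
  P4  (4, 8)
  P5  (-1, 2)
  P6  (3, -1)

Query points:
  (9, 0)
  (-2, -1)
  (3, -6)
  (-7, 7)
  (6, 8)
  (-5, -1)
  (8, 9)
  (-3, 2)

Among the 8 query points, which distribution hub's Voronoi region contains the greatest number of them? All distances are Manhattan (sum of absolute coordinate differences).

(9, 0) — d to each: P1:11, P2:20, P3:15, P4:13, P5:12, P6:7 → nearest is P6
(-2, -1) — d to each: P1:11, P2:10, P3:9, P4:15, P5:4, P6:5 → nearest is P5
(3, -6) — d to each: P1:11, P2:20, P3:15, P4:15, P5:12, P6:5 → nearest is P6
(-7, 7) — d to each: P1:12, P2:7, P3:8, P4:12, P5:11, P6:18 → nearest is P2
(6, 8) — d to each: P1:6, P2:9, P3:8, P4:2, P5:13, P6:12 → nearest is P4
(-5, -1) — d to each: P1:14, P2:13, P3:12, P4:18, P5:7, P6:8 → nearest is P5
(8, 9) — d to each: P1:9, P2:10, P3:11, P4:5, P5:16, P6:15 → nearest is P4
(-3, 2) — d to each: P1:9, P2:8, P3:7, P4:13, P5:2, P6:9 → nearest is P5
Tally — P2:1, P4:2, P5:3, P6:2. P5 captures the most (3).

P5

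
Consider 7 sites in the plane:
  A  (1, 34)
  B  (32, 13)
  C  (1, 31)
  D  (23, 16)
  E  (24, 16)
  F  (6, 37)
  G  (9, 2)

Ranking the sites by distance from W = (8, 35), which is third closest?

C

Squared Euclidean distances:
|WA|² = (8−1)² + (35−34)² = 49 + 1 = 50
|WB|² = (8−32)² + (35−13)² = 576 + 484 = 1060
|WC|² = (8−1)² + (35−31)² = 49 + 16 = 65
|WD|² = (8−23)² + (35−16)² = 225 + 361 = 586
|WE|² = (8−24)² + (35−16)² = 256 + 361 = 617
|WF|² = (8−6)² + (35−37)² = 4 + 4 = 8
|WG|² = (8−9)² + (35−2)² = 1 + 1089 = 1090
Sorted ascending: F, A, C, D, … — the third-nearest is C.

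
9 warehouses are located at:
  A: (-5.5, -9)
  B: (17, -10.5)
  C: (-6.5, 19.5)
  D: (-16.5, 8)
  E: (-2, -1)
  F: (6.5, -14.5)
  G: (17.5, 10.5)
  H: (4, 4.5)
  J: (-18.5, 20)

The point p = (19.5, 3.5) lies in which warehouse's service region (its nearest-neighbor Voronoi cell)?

Compare squared distances (the ordering matches that of the actual distances):
|pA|² = 625 + 156.25 = 781.25
|pB|² = 6.25 + 196 = 202.25
|pC|² = 676 + 256 = 932
|pD|² = 1296 + 20.25 = 1316.25
|pE|² = 462.25 + 20.25 = 482.5
|pF|² = 169 + 324 = 493
|pG|² = 4 + 49 = 53
|pH|² = 240.25 + 1 = 241.25
|pJ|² = 1444 + 272.25 = 1716.25
The smallest is to G, so p lies in the Voronoi region of G.

G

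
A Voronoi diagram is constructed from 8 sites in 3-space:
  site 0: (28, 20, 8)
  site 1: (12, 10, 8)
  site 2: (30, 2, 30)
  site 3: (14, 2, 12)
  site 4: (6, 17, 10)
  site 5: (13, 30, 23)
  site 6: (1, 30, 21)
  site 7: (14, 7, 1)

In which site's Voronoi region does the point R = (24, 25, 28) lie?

site 5

Compare squared distances (the ordering matches that of the actual distances):
d²(R, site 0) = 16 + 25 + 400 = 441
d²(R, site 1) = 144 + 225 + 400 = 769
d²(R, site 2) = 36 + 529 + 4 = 569
d²(R, site 3) = 100 + 529 + 256 = 885
d²(R, site 4) = 324 + 64 + 324 = 712
d²(R, site 5) = 121 + 25 + 25 = 171
d²(R, site 6) = 529 + 25 + 49 = 603
d²(R, site 7) = 100 + 324 + 729 = 1153
site 5 is nearest.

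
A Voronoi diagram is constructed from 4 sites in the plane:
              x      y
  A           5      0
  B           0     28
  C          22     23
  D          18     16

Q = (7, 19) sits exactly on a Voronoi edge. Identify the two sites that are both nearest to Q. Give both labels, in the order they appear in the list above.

Squared distances from Q to each site:
|QA|² = (7−5)² + (19−0)² = 4 + 361 = 365
|QB|² = (7−0)² + (19−28)² = 49 + 81 = 130
|QC|² = (7−22)² + (19−23)² = 225 + 16 = 241
|QD|² = (7−18)² + (19−16)² = 121 + 9 = 130
Q is equidistant from B and D (both at squared distance 130), and every other site is strictly farther — so Q lies on the B–D Voronoi edge.

B and D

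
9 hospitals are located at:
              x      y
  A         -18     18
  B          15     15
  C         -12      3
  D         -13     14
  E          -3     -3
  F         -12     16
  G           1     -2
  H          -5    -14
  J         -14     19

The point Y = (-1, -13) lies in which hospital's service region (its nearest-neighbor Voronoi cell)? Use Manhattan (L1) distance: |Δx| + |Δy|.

d(Y,A) = 17 + 31 = 48
d(Y,B) = 16 + 28 = 44
d(Y,C) = 11 + 16 = 27
d(Y,D) = 12 + 27 = 39
d(Y,E) = 2 + 10 = 12
d(Y,F) = 11 + 29 = 40
d(Y,G) = 2 + 11 = 13
d(Y,H) = 4 + 1 = 5
d(Y,J) = 13 + 32 = 45
H is nearest.

H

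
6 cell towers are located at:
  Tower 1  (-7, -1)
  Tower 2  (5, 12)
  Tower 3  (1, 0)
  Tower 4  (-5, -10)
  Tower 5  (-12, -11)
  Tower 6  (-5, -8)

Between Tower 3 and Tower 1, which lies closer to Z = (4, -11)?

Tower 3

Compare squared distances:
d²(Z, Tower 3) = (4−1)² + (-11−0)² = 9 + 121 = 130
d²(Z, Tower 1) = (4−(-7))² + (-11−(-1))² = 121 + 100 = 221
130 < 221, so Tower 3 is closer.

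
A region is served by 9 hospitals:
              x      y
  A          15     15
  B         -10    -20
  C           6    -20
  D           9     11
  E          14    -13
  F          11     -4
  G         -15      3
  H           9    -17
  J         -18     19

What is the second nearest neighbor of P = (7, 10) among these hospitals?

Since √ is increasing, it suffices to compare squared distances:
|PA|² = (7−15)² + (10−15)² = 64 + 25 = 89
|PB|² = (7−(-10))² + (10−(-20))² = 289 + 900 = 1189
|PC|² = (7−6)² + (10−(-20))² = 1 + 900 = 901
|PD|² = (7−9)² + (10−11)² = 4 + 1 = 5
|PE|² = (7−14)² + (10−(-13))² = 49 + 529 = 578
|PF|² = (7−11)² + (10−(-4))² = 16 + 196 = 212
|PG|² = (7−(-15))² + (10−3)² = 484 + 49 = 533
|PH|² = (7−9)² + (10−(-17))² = 4 + 729 = 733
|PJ|² = (7−(-18))² + (10−19)² = 625 + 81 = 706
Sorted ascending: D, A, F, … — the second-nearest is A.

A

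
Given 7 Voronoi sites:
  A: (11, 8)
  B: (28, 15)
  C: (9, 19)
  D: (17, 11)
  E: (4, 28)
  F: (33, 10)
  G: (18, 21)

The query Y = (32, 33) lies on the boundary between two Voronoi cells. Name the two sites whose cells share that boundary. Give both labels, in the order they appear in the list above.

Squared distances from Y to each site:
|YA|² = (32−11)² + (33−8)² = 441 + 625 = 1066
|YB|² = (32−28)² + (33−15)² = 16 + 324 = 340
|YC|² = (32−9)² + (33−19)² = 529 + 196 = 725
|YD|² = (32−17)² + (33−11)² = 225 + 484 = 709
|YE|² = (32−4)² + (33−28)² = 784 + 25 = 809
|YF|² = (32−33)² + (33−10)² = 1 + 529 = 530
|YG|² = (32−18)² + (33−21)² = 196 + 144 = 340
Y is equidistant from B and G (both at squared distance 340), and every other site is strictly farther — so Y lies on the B–G Voronoi edge.

B and G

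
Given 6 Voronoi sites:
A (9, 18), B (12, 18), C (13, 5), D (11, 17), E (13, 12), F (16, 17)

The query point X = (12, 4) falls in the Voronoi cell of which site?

C

Squared Euclidean distances:
|XA|² = (12−9)² + (4−18)² = 9 + 196 = 205
|XB|² = (12−12)² + (4−18)² = 0 + 196 = 196
|XC|² = (12−13)² + (4−5)² = 1 + 1 = 2
|XD|² = (12−11)² + (4−17)² = 1 + 169 = 170
|XE|² = (12−13)² + (4−12)² = 1 + 64 = 65
|XF|² = (12−16)² + (4−17)² = 16 + 169 = 185
Minimum is at C.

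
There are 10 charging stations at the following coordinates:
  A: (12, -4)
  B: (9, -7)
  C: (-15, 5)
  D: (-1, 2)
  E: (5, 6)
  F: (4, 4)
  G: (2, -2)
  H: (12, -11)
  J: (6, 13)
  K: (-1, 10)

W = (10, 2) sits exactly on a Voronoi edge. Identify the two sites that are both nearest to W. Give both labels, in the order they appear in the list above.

Squared distances from W to each site:
|WA|² = 4 + 36 = 40
|WB|² = 1 + 81 = 82
|WC|² = 625 + 9 = 634
|WD|² = 121 + 0 = 121
|WE|² = 25 + 16 = 41
|WF|² = 36 + 4 = 40
|WG|² = 64 + 16 = 80
|WH|² = 4 + 169 = 173
|WJ|² = 16 + 121 = 137
|WK|² = 121 + 64 = 185
W is equidistant from A and F (both at squared distance 40), and every other site is strictly farther — so W lies on the A–F Voronoi edge.

A and F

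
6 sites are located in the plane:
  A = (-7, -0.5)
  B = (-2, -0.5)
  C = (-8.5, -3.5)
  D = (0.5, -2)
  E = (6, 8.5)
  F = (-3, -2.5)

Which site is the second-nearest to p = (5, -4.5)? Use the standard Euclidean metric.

Since √ is increasing, it suffices to compare squared distances:
|pA|² = (5−(-7))² + (-4.5−(-0.5))² = 144 + 16 = 160
|pB|² = (5−(-2))² + (-4.5−(-0.5))² = 49 + 16 = 65
|pC|² = (5−(-8.5))² + (-4.5−(-3.5))² = 182.25 + 1 = 183.25
|pD|² = (5−0.5)² + (-4.5−(-2))² = 20.25 + 6.25 = 26.5
|pE|² = (5−6)² + (-4.5−8.5)² = 1 + 169 = 170
|pF|² = (5−(-3))² + (-4.5−(-2.5))² = 64 + 4 = 68
Sorted ascending: D, B, F, … — the second-nearest is B.

B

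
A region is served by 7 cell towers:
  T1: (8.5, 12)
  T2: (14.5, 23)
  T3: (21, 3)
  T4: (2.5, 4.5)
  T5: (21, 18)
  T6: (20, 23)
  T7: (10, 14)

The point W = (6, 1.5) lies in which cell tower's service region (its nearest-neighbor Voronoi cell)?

T4

Since √ is increasing, it suffices to compare squared distances:
|WT1|² = 6.25 + 110.25 = 116.5
|WT2|² = 72.25 + 462.25 = 534.5
|WT3|² = 225 + 2.25 = 227.25
|WT4|² = 12.25 + 9 = 21.25
|WT5|² = 225 + 272.25 = 497.25
|WT6|² = 196 + 462.25 = 658.25
|WT7|² = 16 + 156.25 = 172.25
T4 is nearest.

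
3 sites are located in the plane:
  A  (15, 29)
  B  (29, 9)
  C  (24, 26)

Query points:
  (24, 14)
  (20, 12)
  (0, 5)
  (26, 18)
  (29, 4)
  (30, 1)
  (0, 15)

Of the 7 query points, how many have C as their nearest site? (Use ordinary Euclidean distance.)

(24, 14) — d² to each: A:306, B:50, C:144 → nearest is B
(20, 12) — d² to each: A:314, B:90, C:212 → nearest is B
(0, 5) — d² to each: A:801, B:857, C:1017 → nearest is A
(26, 18) — d² to each: A:242, B:90, C:68 → nearest is C
(29, 4) — d² to each: A:821, B:25, C:509 → nearest is B
(30, 1) — d² to each: A:1009, B:65, C:661 → nearest is B
(0, 15) — d² to each: A:421, B:877, C:697 → nearest is A
1 of the 7 points has C as nearest.

1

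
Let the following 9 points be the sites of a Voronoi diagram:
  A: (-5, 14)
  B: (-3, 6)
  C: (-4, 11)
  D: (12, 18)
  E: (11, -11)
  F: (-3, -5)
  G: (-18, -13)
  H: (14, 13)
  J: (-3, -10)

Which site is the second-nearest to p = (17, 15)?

D

Since √ is increasing, it suffices to compare squared distances:
|pA|² = 484 + 1 = 485
|pB|² = 400 + 81 = 481
|pC|² = 441 + 16 = 457
|pD|² = 25 + 9 = 34
|pE|² = 36 + 676 = 712
|pF|² = 400 + 400 = 800
|pG|² = 1225 + 784 = 2009
|pH|² = 9 + 4 = 13
|pJ|² = 400 + 625 = 1025
Sorted ascending: H, D, C, … — the second-nearest is D.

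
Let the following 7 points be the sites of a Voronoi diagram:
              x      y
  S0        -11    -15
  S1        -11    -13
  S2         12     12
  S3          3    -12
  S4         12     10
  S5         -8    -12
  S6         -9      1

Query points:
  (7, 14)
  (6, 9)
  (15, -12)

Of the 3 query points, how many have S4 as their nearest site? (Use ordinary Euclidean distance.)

(7, 14) — d² to each: S0:1165, S1:1053, S2:29, S3:692, S4:41, S5:901, S6:425 → nearest is S2
(6, 9) — d² to each: S0:865, S1:773, S2:45, S3:450, S4:37, S5:637, S6:289 → nearest is S4
(15, -12) — d² to each: S0:685, S1:677, S2:585, S3:144, S4:493, S5:529, S6:745 → nearest is S3
1 of the 3 points has S4 as nearest.

1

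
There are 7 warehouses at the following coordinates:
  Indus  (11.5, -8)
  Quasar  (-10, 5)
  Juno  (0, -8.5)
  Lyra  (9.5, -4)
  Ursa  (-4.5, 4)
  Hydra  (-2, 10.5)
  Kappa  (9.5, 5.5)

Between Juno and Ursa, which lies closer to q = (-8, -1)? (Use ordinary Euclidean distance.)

Compare squared distances:
d²(q, Juno) = (-8−0)² + (-1−(-8.5))² = 64 + 56.25 = 120.25
d²(q, Ursa) = (-8−(-4.5))² + (-1−4)² = 12.25 + 25 = 37.25
120.25 > 37.25, so Ursa is closer.

Ursa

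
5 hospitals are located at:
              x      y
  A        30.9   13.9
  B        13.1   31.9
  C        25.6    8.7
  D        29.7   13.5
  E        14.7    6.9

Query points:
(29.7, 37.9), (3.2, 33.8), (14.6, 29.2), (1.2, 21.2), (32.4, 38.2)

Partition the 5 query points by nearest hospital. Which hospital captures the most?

(29.7, 37.9) — d² to each: A:577.44, B:311.56, C:869.45, D:595.36, E:1186 → nearest is B
(3.2, 33.8) — d² to each: A:1163.3, B:101.62, C:1131.77, D:1114.34, E:855.86 → nearest is B
(14.6, 29.2) — d² to each: A:499.78, B:9.54, C:541.25, D:474.5, E:497.3 → nearest is B
(1.2, 21.2) — d² to each: A:935.38, B:256.1, C:751.61, D:871.54, E:386.74 → nearest is B
(32.4, 38.2) — d² to each: A:592.74, B:412.18, C:916.49, D:617.38, E:1292.98 → nearest is B
Tally — B:5. B captures the most (5).

B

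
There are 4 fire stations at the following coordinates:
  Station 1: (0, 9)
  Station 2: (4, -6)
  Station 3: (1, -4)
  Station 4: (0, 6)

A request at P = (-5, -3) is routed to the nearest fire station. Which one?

Station 3

Compare squared distances (the ordering matches that of the actual distances):
d²(P, Station 1) = 25 + 144 = 169
d²(P, Station 2) = 81 + 9 = 90
d²(P, Station 3) = 36 + 1 = 37
d²(P, Station 4) = 25 + 81 = 106
The smallest is to Station 3, so P lies in the Voronoi region of Station 3.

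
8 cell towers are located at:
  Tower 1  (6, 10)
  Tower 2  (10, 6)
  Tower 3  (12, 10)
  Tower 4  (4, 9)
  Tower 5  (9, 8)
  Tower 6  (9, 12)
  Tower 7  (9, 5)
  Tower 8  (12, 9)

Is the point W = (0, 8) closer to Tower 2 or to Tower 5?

Tower 5

Compare squared distances:
d²(W, Tower 2) = (0−10)² + (8−6)² = 100 + 4 = 104
d²(W, Tower 5) = (0−9)² + (8−8)² = 81 + 0 = 81
104 > 81, so Tower 5 is closer.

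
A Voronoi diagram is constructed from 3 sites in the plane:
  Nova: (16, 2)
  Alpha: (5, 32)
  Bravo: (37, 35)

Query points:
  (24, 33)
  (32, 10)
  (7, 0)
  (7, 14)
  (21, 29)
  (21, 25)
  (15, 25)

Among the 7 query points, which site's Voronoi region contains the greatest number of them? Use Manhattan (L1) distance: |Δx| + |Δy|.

Alpha

(24, 33) — d to each: Nova:39, Alpha:20, Bravo:15 → nearest is Bravo
(32, 10) — d to each: Nova:24, Alpha:49, Bravo:30 → nearest is Nova
(7, 0) — d to each: Nova:11, Alpha:34, Bravo:65 → nearest is Nova
(7, 14) — d to each: Nova:21, Alpha:20, Bravo:51 → nearest is Alpha
(21, 29) — d to each: Nova:32, Alpha:19, Bravo:22 → nearest is Alpha
(21, 25) — d to each: Nova:28, Alpha:23, Bravo:26 → nearest is Alpha
(15, 25) — d to each: Nova:24, Alpha:17, Bravo:32 → nearest is Alpha
Tally — Nova:2, Alpha:4, Bravo:1. Alpha captures the most (4).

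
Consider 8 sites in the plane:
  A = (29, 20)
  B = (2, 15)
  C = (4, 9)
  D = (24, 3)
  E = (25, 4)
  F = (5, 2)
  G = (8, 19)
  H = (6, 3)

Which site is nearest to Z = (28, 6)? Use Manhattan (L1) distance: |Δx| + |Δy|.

d(Z,A) = |28−29| + |6−20| = 1 + 14 = 15
d(Z,B) = |28−2| + |6−15| = 26 + 9 = 35
d(Z,C) = |28−4| + |6−9| = 24 + 3 = 27
d(Z,D) = |28−24| + |6−3| = 4 + 3 = 7
d(Z,E) = |28−25| + |6−4| = 3 + 2 = 5
d(Z,F) = |28−5| + |6−2| = 23 + 4 = 27
d(Z,G) = |28−8| + |6−19| = 20 + 13 = 33
d(Z,H) = |28−6| + |6−3| = 22 + 3 = 25
The smallest is to E, so Z lies in the Voronoi region of E.

E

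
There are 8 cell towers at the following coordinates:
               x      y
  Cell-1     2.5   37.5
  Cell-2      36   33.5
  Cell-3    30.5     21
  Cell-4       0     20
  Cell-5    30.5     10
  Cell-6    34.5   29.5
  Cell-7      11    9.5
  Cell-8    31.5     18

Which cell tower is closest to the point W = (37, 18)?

Squared Euclidean distances:
d²(W, Cell-1) = 1190.25 + 380.25 = 1570.5
d²(W, Cell-2) = 1 + 240.25 = 241.25
d²(W, Cell-3) = 42.25 + 9 = 51.25
d²(W, Cell-4) = 1369 + 4 = 1373
d²(W, Cell-5) = 42.25 + 64 = 106.25
d²(W, Cell-6) = 6.25 + 132.25 = 138.5
d²(W, Cell-7) = 676 + 72.25 = 748.25
d²(W, Cell-8) = 30.25 + 0 = 30.25
The smallest is to Cell-8, so W lies in the Voronoi region of Cell-8.

Cell-8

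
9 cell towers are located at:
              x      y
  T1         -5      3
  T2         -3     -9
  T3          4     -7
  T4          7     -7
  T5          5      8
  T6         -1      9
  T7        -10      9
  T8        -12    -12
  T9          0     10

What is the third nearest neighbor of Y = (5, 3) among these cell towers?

T9

Compare squared distances (the ordering matches that of the actual distances):
|YT1|² = (5−(-5))² + (3−3)² = 100 + 0 = 100
|YT2|² = (5−(-3))² + (3−(-9))² = 64 + 144 = 208
|YT3|² = (5−4)² + (3−(-7))² = 1 + 100 = 101
|YT4|² = (5−7)² + (3−(-7))² = 4 + 100 = 104
|YT5|² = (5−5)² + (3−8)² = 0 + 25 = 25
|YT6|² = (5−(-1))² + (3−9)² = 36 + 36 = 72
|YT7|² = (5−(-10))² + (3−9)² = 225 + 36 = 261
|YT8|² = (5−(-12))² + (3−(-12))² = 289 + 225 = 514
|YT9|² = (5−0)² + (3−10)² = 25 + 49 = 74
Sorted ascending: T5, T6, T9, T1, … — the third-nearest is T9.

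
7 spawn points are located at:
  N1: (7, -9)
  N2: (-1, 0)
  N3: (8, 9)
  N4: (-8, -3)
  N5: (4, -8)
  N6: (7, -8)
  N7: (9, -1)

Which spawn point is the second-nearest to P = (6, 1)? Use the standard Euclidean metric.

Squared Euclidean distances:
|PN1|² = (6−7)² + (1−(-9))² = 1 + 100 = 101
|PN2|² = (6−(-1))² + (1−0)² = 49 + 1 = 50
|PN3|² = (6−8)² + (1−9)² = 4 + 64 = 68
|PN4|² = (6−(-8))² + (1−(-3))² = 196 + 16 = 212
|PN5|² = (6−4)² + (1−(-8))² = 4 + 81 = 85
|PN6|² = (6−7)² + (1−(-8))² = 1 + 81 = 82
|PN7|² = (6−9)² + (1−(-1))² = 9 + 4 = 13
Sorted ascending: N7, N2, N3, … — the second-nearest is N2.

N2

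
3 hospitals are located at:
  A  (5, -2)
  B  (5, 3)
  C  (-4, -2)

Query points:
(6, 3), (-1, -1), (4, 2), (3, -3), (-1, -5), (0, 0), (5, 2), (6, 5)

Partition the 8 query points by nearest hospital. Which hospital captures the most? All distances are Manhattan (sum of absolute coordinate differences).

(6, 3) — d to each: A:6, B:1, C:15 → nearest is B
(-1, -1) — d to each: A:7, B:10, C:4 → nearest is C
(4, 2) — d to each: A:5, B:2, C:12 → nearest is B
(3, -3) — d to each: A:3, B:8, C:8 → nearest is A
(-1, -5) — d to each: A:9, B:14, C:6 → nearest is C
(0, 0) — d to each: A:7, B:8, C:6 → nearest is C
(5, 2) — d to each: A:4, B:1, C:13 → nearest is B
(6, 5) — d to each: A:8, B:3, C:17 → nearest is B
Tally — A:1, B:4, C:3. B captures the most (4).

B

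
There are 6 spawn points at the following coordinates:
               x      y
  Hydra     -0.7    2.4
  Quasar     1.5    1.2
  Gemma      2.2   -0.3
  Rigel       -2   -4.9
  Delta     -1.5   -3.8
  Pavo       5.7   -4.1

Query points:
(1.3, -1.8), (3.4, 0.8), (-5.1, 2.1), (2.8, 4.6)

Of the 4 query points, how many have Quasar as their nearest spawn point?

(1.3, -1.8) — d² to each: Hydra:21.64, Quasar:9.04, Gemma:3.06, Rigel:20.5, Delta:11.84, Pavo:24.65 → nearest is Gemma
(3.4, 0.8) — d² to each: Hydra:19.37, Quasar:3.77, Gemma:2.65, Rigel:61.65, Delta:45.17, Pavo:29.3 → nearest is Gemma
(-5.1, 2.1) — d² to each: Hydra:19.45, Quasar:44.37, Gemma:59.05, Rigel:58.61, Delta:47.77, Pavo:155.08 → nearest is Hydra
(2.8, 4.6) — d² to each: Hydra:17.09, Quasar:13.25, Gemma:24.37, Rigel:113.29, Delta:89.05, Pavo:84.1 → nearest is Quasar
1 of the 4 points has Quasar as nearest.

1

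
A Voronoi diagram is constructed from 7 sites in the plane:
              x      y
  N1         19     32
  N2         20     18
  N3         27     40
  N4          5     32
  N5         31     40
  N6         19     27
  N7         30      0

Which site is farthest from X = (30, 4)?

Since √ is increasing, it suffices to compare squared distances:
|XN1|² = (30−19)² + (4−32)² = 121 + 784 = 905
|XN2|² = (30−20)² + (4−18)² = 100 + 196 = 296
|XN3|² = (30−27)² + (4−40)² = 9 + 1296 = 1305
|XN4|² = (30−5)² + (4−32)² = 625 + 784 = 1409
|XN5|² = (30−31)² + (4−40)² = 1 + 1296 = 1297
|XN6|² = (30−19)² + (4−27)² = 121 + 529 = 650
|XN7|² = (30−30)² + (4−0)² = 0 + 16 = 16
The largest is to N4.

N4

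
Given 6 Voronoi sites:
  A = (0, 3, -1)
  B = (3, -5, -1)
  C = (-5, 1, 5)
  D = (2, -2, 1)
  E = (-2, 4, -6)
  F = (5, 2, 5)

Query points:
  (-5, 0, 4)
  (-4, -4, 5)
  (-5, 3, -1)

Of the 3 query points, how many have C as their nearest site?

(-5, 0, 4) — d² to each: A:59, B:114, C:2, D:62, E:125, F:105 → nearest is C
(-4, -4, 5) — d² to each: A:101, B:86, C:26, D:56, E:189, F:117 → nearest is C
(-5, 3, -1) — d² to each: A:25, B:128, C:40, D:78, E:35, F:137 → nearest is A
2 of the 3 points have C as nearest.

2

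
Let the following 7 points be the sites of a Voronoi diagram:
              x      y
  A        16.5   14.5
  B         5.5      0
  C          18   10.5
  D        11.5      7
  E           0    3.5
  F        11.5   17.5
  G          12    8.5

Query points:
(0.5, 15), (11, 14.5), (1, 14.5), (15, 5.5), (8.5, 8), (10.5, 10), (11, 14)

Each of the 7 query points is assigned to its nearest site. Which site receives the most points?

(0.5, 15) — d² to each: A:256.25, B:250, C:326.5, D:185, E:132.5, F:127.25, G:174.5 → nearest is F
(11, 14.5) — d² to each: A:30.25, B:240.5, C:65, D:56.5, E:242, F:9.25, G:37 → nearest is F
(1, 14.5) — d² to each: A:240.25, B:230.5, C:305, D:166.5, E:122, F:119.25, G:157 → nearest is F
(15, 5.5) — d² to each: A:83.25, B:120.5, C:34, D:14.5, E:229, F:156.25, G:18 → nearest is D
(8.5, 8) — d² to each: A:106.25, B:73, C:96.5, D:10, E:92.5, F:99.25, G:12.5 → nearest is D
(10.5, 10) — d² to each: A:56.25, B:125, C:56.5, D:10, E:152.5, F:57.25, G:4.5 → nearest is G
(11, 14) — d² to each: A:30.5, B:226.25, C:61.25, D:49.25, E:231.25, F:12.5, G:31.25 → nearest is F
Tally — D:2, F:4, G:1. F captures the most (4).

F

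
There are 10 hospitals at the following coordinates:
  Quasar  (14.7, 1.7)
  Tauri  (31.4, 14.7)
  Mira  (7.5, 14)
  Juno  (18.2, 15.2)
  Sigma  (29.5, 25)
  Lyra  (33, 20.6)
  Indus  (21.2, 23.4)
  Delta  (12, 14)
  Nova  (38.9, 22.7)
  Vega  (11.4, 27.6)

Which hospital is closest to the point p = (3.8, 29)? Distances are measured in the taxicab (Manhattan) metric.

Vega

d(p, Quasar) = |3.8−14.7| + |29−1.7| = 10.9 + 27.3 = 38.2
d(p, Tauri) = |3.8−31.4| + |29−14.7| = 27.6 + 14.3 = 41.9
d(p, Mira) = |3.8−7.5| + |29−14| = 3.7 + 15 = 18.7
d(p, Juno) = |3.8−18.2| + |29−15.2| = 14.4 + 13.8 = 28.2
d(p, Sigma) = |3.8−29.5| + |29−25| = 25.7 + 4 = 29.7
d(p, Lyra) = |3.8−33| + |29−20.6| = 29.2 + 8.4 = 37.6
d(p, Indus) = |3.8−21.2| + |29−23.4| = 17.4 + 5.6 = 23
d(p, Delta) = |3.8−12| + |29−14| = 8.2 + 15 = 23.2
d(p, Nova) = |3.8−38.9| + |29−22.7| = 35.1 + 6.3 = 41.4
d(p, Vega) = |3.8−11.4| + |29−27.6| = 7.6 + 1.4 = 9
The smallest is to Vega, so p lies in the Voronoi region of Vega.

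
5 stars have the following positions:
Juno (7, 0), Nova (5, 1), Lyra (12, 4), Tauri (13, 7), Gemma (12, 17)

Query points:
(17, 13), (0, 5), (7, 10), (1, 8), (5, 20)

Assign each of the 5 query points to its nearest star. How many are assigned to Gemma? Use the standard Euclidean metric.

(17, 13) — d² to each: Juno:269, Nova:288, Lyra:106, Tauri:52, Gemma:41 → nearest is Gemma
(0, 5) — d² to each: Juno:74, Nova:41, Lyra:145, Tauri:173, Gemma:288 → nearest is Nova
(7, 10) — d² to each: Juno:100, Nova:85, Lyra:61, Tauri:45, Gemma:74 → nearest is Tauri
(1, 8) — d² to each: Juno:100, Nova:65, Lyra:137, Tauri:145, Gemma:202 → nearest is Nova
(5, 20) — d² to each: Juno:404, Nova:361, Lyra:305, Tauri:233, Gemma:58 → nearest is Gemma
2 of the 5 points have Gemma as nearest.

2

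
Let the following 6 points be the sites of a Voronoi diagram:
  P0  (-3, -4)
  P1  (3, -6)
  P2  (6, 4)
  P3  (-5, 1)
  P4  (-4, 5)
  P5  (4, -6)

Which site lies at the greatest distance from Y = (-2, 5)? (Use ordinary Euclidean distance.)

Squared Euclidean distances:
|YP0|² = 1 + 81 = 82
|YP1|² = 25 + 121 = 146
|YP2|² = 64 + 1 = 65
|YP3|² = 9 + 16 = 25
|YP4|² = 4 + 0 = 4
|YP5|² = 36 + 121 = 157
The largest is to P5.

P5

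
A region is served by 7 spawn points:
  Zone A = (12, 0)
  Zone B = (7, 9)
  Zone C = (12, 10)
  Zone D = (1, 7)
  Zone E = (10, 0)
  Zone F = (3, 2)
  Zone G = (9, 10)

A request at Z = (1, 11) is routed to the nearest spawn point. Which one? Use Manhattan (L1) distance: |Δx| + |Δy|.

Zone D

d(Z, Zone A) = |1−12| + |11−0| = 11 + 11 = 22
d(Z, Zone B) = |1−7| + |11−9| = 6 + 2 = 8
d(Z, Zone C) = |1−12| + |11−10| = 11 + 1 = 12
d(Z, Zone D) = |1−1| + |11−7| = 0 + 4 = 4
d(Z, Zone E) = |1−10| + |11−0| = 9 + 11 = 20
d(Z, Zone F) = |1−3| + |11−2| = 2 + 9 = 11
d(Z, Zone G) = |1−9| + |11−10| = 8 + 1 = 9
Zone D is nearest.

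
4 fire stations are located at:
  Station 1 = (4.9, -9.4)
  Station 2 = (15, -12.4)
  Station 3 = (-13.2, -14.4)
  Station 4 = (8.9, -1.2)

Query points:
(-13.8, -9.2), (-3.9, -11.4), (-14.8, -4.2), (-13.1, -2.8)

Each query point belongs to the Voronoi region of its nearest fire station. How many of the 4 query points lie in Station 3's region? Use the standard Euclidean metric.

3

(-13.8, -9.2) — d² to each: Station 1:349.73, Station 2:839.68, Station 3:27.4, Station 4:579.29 → nearest is Station 3
(-3.9, -11.4) — d² to each: Station 1:81.44, Station 2:358.21, Station 3:95.49, Station 4:267.88 → nearest is Station 1
(-14.8, -4.2) — d² to each: Station 1:415.13, Station 2:955.28, Station 3:106.6, Station 4:570.69 → nearest is Station 3
(-13.1, -2.8) — d² to each: Station 1:367.56, Station 2:881.77, Station 3:134.57, Station 4:486.56 → nearest is Station 3
3 of the 4 points have Station 3 as nearest.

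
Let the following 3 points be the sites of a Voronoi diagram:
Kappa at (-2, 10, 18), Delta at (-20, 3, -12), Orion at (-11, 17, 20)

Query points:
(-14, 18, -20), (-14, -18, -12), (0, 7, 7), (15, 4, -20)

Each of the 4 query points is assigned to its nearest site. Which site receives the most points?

Delta

(-14, 18, -20) — d² to each: Kappa:1652, Delta:325, Orion:1610 → nearest is Delta
(-14, -18, -12) — d² to each: Kappa:1828, Delta:477, Orion:2258 → nearest is Delta
(0, 7, 7) — d² to each: Kappa:134, Delta:777, Orion:390 → nearest is Kappa
(15, 4, -20) — d² to each: Kappa:1769, Delta:1290, Orion:2445 → nearest is Delta
Tally — Kappa:1, Delta:3. Delta captures the most (3).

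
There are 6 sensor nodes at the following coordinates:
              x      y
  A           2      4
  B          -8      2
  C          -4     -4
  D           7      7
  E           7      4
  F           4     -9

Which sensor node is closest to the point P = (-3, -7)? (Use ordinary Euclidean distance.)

C

Squared Euclidean distances:
|PA|² = (-3−2)² + (-7−4)² = 25 + 121 = 146
|PB|² = (-3−(-8))² + (-7−2)² = 25 + 81 = 106
|PC|² = (-3−(-4))² + (-7−(-4))² = 1 + 9 = 10
|PD|² = (-3−7)² + (-7−7)² = 100 + 196 = 296
|PE|² = (-3−7)² + (-7−4)² = 100 + 121 = 221
|PF|² = (-3−4)² + (-7−(-9))² = 49 + 4 = 53
Minimum is at C.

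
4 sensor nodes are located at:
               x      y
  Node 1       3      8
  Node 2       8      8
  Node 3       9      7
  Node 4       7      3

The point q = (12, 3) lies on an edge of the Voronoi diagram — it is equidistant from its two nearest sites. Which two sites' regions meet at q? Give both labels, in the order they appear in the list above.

Squared distances from q to each site:
d²(q, Node 1) = (12−3)² + (3−8)² = 81 + 25 = 106
d²(q, Node 2) = (12−8)² + (3−8)² = 16 + 25 = 41
d²(q, Node 3) = (12−9)² + (3−7)² = 9 + 16 = 25
d²(q, Node 4) = (12−7)² + (3−3)² = 25 + 0 = 25
q is equidistant from Node 3 and Node 4 (both at squared distance 25), and every other site is strictly farther — so q lies on the Node 3–Node 4 Voronoi edge.

Node 3 and Node 4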